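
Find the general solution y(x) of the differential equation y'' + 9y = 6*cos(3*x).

y = C1*cos(3*x) + C2*sin(3*x) + x*sin(3*x)

Characteristic equation r² + 9 = 0 has discriminant (0)² - 4·(9) = -36 < 0, so r = ± 3i.
Hence y_h = C1*cos(3*x) + C2*sin(3*x).
Since ±3i are characteristic roots, multiply the trial by x. Try y_p = x*(A*cos(3*x) + B*sin(3*x)). Substituting and equating the coefficients of cos(3x) and sin(3x) gives A = 0, B = 1, so y_p = x*sin(3*x).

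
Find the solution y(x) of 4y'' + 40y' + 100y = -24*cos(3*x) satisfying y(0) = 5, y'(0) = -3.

Divide through by 4: y'' + 10y' + 25y = -6*cos(3*x).
Characteristic equation r² + 10r + 25 = 0 has discriminant (10)² - 4·(25) = 0, so r = -5 is a repeated root.
Hence y_h = (C1 + C2*x)*exp(-5*x).
Try y_p = A*cos(3*x) + B*sin(3*x). Substituting and equating the coefficients of cos(3x) and sin(3x) gives A = -24/289, B = -45/289, so y_p = -45*sin(3*x)/289 - 24*cos(3*x)/289.
General solution: y = -45*sin(3*x)/289 - 24*cos(3*x)/289 + C1*exp(-5*x) + C2*x*exp(-5*x).
Apply the initial conditions: y(0) = -24/289 + C1 = 5 and y'(0) = -135/289 + C2 - 5*C1 = -3. Solving gives C1 = 1469/289, C2 = 389/17.

y = -45*sin(3*x)/289 - 24*cos(3*x)/289 + 1469*exp(-5*x)/289 + 389*x*exp(-5*x)/17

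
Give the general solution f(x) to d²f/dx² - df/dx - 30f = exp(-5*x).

f = C1*exp(6*x) + C2*exp(-5*x) - x*exp(-5*x)/11

Characteristic equation r² - r - 30 = 0 factors as (r - 6)(r + 5) = 0, so r = 6, -5.
Hence f_h = C1*exp(6*x) + C2*exp(-5*x).
Since exp(-5*x) solves the homogeneous equation (r = -5 is a root of multiplicity 1), multiply the trial by x. Try f_p = A*x*exp(-5*x). Substituting into the equation and dividing by exp(-5*x) gives A = -1/11, so f_p = -x*exp(-5*x)/11.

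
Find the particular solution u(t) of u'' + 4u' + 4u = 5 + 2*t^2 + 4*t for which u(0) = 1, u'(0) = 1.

u = 1 + t**2/2 + t*exp(-2*t)

Characteristic equation r² + 4r + 4 = 0 has discriminant (4)² - 4·(4) = 0, so r = -2 is a repeated root.
Hence u_h = (C1 + C2*t)*exp(-2*t).
For the particular solution try u_p = A0 + A1*t + A2*t^2. Substituting and matching coefficients of each power of t gives A0 = 1, A1 = 0, A2 = 1/2, so u_p = 1 + t^2/2.
General solution: u = 1 + t^2/2 + C1*exp(-2*t) + C2*t*exp(-2*t).
Apply the initial conditions: u(0) = 1 + C1 = 1 and u'(0) = C2 - 2*C1 = 1. Solving gives C1 = 0, C2 = 1.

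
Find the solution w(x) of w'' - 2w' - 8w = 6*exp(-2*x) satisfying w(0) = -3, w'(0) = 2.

w = -5*exp(-2*x)/2 - exp(4*x)/2 - x*exp(-2*x)

Characteristic equation r² - 2r - 8 = 0 factors as (r + 2)(r - 4) = 0, so r = -2, 4.
Hence w_h = C1*exp(-2*x) + C2*exp(4*x).
Since exp(-2*x) solves the homogeneous equation (r = -2 is a root of multiplicity 1), multiply the trial by x. Try w_p = A*x*exp(-2*x). Substituting into the equation and dividing by exp(-2*x) gives A = -1, so w_p = -x*exp(-2*x).
General solution: w = C1*exp(-2*x) + C2*exp(4*x) - x*exp(-2*x).
Apply the initial conditions: w(0) = C1 + C2 = -3 and w'(0) = -1 - 2*C1 + 4*C2 = 2. Solving gives C1 = -5/2, C2 = -1/2.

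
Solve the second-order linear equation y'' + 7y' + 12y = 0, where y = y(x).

Characteristic equation r² + 7r + 12 = 0 factors as (r + 4)(r + 3) = 0, so r = -4, -3.
Hence y_h = C1*exp(-4*x) + C2*exp(-3*x).

y = C1*exp(-4*x) + C2*exp(-3*x)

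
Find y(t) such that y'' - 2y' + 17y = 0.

y = C1*cos(4*t)*exp(t) + C2*exp(t)*sin(4*t)

Characteristic equation r² - 2r + 17 = 0 has discriminant (-2)² - 4·(17) = -64 < 0, so r = 1 ± 4i.
Hence y_h = C1*cos(4*t)*exp(t) + C2*exp(t)*sin(4*t).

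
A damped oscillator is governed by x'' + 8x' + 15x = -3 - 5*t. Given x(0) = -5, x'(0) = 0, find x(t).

x = -1/45 - 221*exp(-3*t)/18 - t/3 + 73*exp(-5*t)/10

Characteristic equation r² + 8r + 15 = 0 factors as (r + 3)(r + 5) = 0, so r = -3, -5.
Hence x_h = C1*exp(-3*t) + C2*exp(-5*t).
For the particular solution try x_p = A0 + A1*t. Substituting and matching coefficients of each power of t gives A0 = -1/45, A1 = -1/3, so x_p = -1/45 - t/3.
General solution: x = -1/45 - t/3 + C1*exp(-3*t) + C2*exp(-5*t).
Apply the initial conditions: x(0) = -1/45 + C1 + C2 = -5 and x'(0) = -1/3 - 5*C2 - 3*C1 = 0. Solving gives C1 = -221/18, C2 = 73/10.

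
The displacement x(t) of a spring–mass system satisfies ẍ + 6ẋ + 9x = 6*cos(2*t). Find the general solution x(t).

Characteristic equation r² + 6r + 9 = 0 has discriminant (6)² - 4·(9) = 0, so r = -3 is a repeated root.
Hence x_h = (C1 + C2*t)*exp(-3*t).
Try x_p = A*cos(2*t) + B*sin(2*t). Substituting and equating the coefficients of cos(2t) and sin(2t) gives A = 30/169, B = 72/169, so x_p = 30*cos(2*t)/169 + 72*sin(2*t)/169.

x = 30*cos(2*t)/169 + 72*sin(2*t)/169 + C1*exp(-3*t) + C2*t*exp(-3*t)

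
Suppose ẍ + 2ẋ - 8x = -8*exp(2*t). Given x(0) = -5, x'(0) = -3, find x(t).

x = -65*exp(2*t)/18 - 25*exp(-4*t)/18 - 4*t*exp(2*t)/3

Characteristic equation r² + 2r - 8 = 0 factors as (r - 2)(r + 4) = 0, so r = 2, -4.
Hence x_h = C1*exp(2*t) + C2*exp(-4*t).
Since exp(2*t) solves the homogeneous equation (r = 2 is a root of multiplicity 1), multiply the trial by t. Try x_p = A*t*exp(2*t). Substituting into the equation and dividing by exp(2*t) gives A = -4/3, so x_p = -4*t*exp(2*t)/3.
General solution: x = C1*exp(2*t) + C2*exp(-4*t) - 4*t*exp(2*t)/3.
Apply the initial conditions: x(0) = C1 + C2 = -5 and x'(0) = -4/3 - 4*C2 + 2*C1 = -3. Solving gives C1 = -65/18, C2 = -25/18.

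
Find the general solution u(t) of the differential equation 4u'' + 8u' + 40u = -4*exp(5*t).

Divide through by 4: u'' + 2u' + 10u = -exp(5*t).
Characteristic equation r² + 2r + 10 = 0 has discriminant (2)² - 4·(10) = -36 < 0, so r = -1 ± 3i.
Hence u_h = C1*cos(3*t)*exp(-t) + C2*exp(-t)*sin(3*t).
Try u_p = A*exp(5*t). Substituting into the equation and dividing by exp(5*t) gives A = -1/45, so u_p = -exp(5*t)/45.

u = -exp(5*t)/45 + C1*cos(3*t)*exp(-t) + C2*exp(-t)*sin(3*t)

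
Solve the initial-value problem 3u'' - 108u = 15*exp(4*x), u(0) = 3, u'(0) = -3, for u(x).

Divide through by 3: u'' - 36u = 5*exp(4*x).
Characteristic equation r² - 36 = 0 factors as (r - 6)(r + 6) = 0, so r = 6, -6.
Hence u_h = C1*exp(6*x) + C2*exp(-6*x).
Try u_p = A*exp(4*x). Substituting into the equation and dividing by exp(4*x) gives A = -1/4, so u_p = -exp(4*x)/4.
General solution: u = -exp(4*x)/4 + C1*exp(6*x) + C2*exp(-6*x).
Apply the initial conditions: u(0) = -1/4 + C1 + C2 = 3 and u'(0) = -1 - 6*C2 + 6*C1 = -3. Solving gives C1 = 35/24, C2 = 43/24.

u = -exp(4*x)/4 + 35*exp(6*x)/24 + 43*exp(-6*x)/24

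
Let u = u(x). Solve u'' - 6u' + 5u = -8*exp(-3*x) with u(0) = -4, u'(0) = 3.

Characteristic equation r² - 6r + 5 = 0 factors as (r - 1)(r - 5) = 0, so r = 1, 5.
Hence u_h = C1*exp(x) + C2*exp(5*x).
Try u_p = A*exp(-3*x). Substituting into the equation and dividing by exp(-3*x) gives A = -1/4, so u_p = -exp(-3*x)/4.
General solution: u = -exp(-3*x)/4 + C1*exp(x) + C2*exp(5*x).
Apply the initial conditions: u(0) = -1/4 + C1 + C2 = -4 and u'(0) = 3/4 + C1 + 5*C2 = 3. Solving gives C1 = -21/4, C2 = 3/2.

u = -21*exp(x)/4 - exp(-3*x)/4 + 3*exp(5*x)/2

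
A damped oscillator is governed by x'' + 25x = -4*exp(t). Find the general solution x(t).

x = -2*exp(t)/13 + C1*cos(5*t) + C2*sin(5*t)

Characteristic equation r² + 25 = 0 has discriminant (0)² - 4·(25) = -100 < 0, so r = ± 5i.
Hence x_h = C1*cos(5*t) + C2*sin(5*t).
Try x_p = A*exp(t). Substituting into the equation and dividing by exp(t) gives A = -2/13, so x_p = -2*exp(t)/13.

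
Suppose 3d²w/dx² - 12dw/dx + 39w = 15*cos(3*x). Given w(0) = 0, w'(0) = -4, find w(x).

Divide through by 3: w'' - 4w' + 13w = 5*cos(3*x).
Characteristic equation r² - 4r + 13 = 0 has discriminant (-4)² - 4·(13) = -36 < 0, so r = 2 ± 3i.
Hence w_h = C1*cos(3*x)*exp(2*x) + C2*exp(2*x)*sin(3*x).
Try w_p = A*cos(3*x) + B*sin(3*x). Substituting and equating the coefficients of cos(3x) and sin(3x) gives A = 1/8, B = -3/8, so w_p = -3*sin(3*x)/8 + cos(3*x)/8.
General solution: w = -3*sin(3*x)/8 + cos(3*x)/8 + C1*cos(3*x)*exp(2*x) + C2*exp(2*x)*sin(3*x).
Apply the initial conditions: w(0) = 1/8 + C1 = 0 and w'(0) = -9/8 + 2*C1 + 3*C2 = -4. Solving gives C1 = -1/8, C2 = -7/8.

w = -3*sin(3*x)/8 + cos(3*x)/8 - 7*exp(2*x)*sin(3*x)/8 - cos(3*x)*exp(2*x)/8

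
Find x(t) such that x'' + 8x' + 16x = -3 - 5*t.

Characteristic equation r² + 8r + 16 = 0 has discriminant (8)² - 4·(16) = 0, so r = -4 is a repeated root.
Hence x_h = (C1 + C2*t)*exp(-4*t).
For the particular solution try x_p = A0 + A1*t. Substituting and matching coefficients of each power of t gives A0 = -1/32, A1 = -5/16, so x_p = -1/32 - 5*t/16.

x = -1/32 - 5*t/16 + C1*exp(-4*t) + C2*t*exp(-4*t)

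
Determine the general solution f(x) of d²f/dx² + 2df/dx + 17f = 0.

Characteristic equation r² + 2r + 17 = 0 has discriminant (2)² - 4·(17) = -64 < 0, so r = -1 ± 4i.
Hence f_h = C1*cos(4*x)*exp(-x) + C2*exp(-x)*sin(4*x).

f = C1*cos(4*x)*exp(-x) + C2*exp(-x)*sin(4*x)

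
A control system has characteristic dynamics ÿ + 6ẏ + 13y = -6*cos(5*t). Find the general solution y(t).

y = -5*sin(5*t)/29 + 2*cos(5*t)/29 + C1*cos(2*t)*exp(-3*t) + C2*exp(-3*t)*sin(2*t)

Characteristic equation r² + 6r + 13 = 0 has discriminant (6)² - 4·(13) = -16 < 0, so r = -3 ± 2i.
Hence y_h = C1*cos(2*t)*exp(-3*t) + C2*exp(-3*t)*sin(2*t).
Try y_p = A*cos(5*t) + B*sin(5*t). Substituting and equating the coefficients of cos(5t) and sin(5t) gives A = 2/29, B = -5/29, so y_p = -5*sin(5*t)/29 + 2*cos(5*t)/29.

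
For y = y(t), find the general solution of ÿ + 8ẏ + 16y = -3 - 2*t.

y = -1/8 - t/8 + C1*exp(-4*t) + C2*t*exp(-4*t)

Characteristic equation r² + 8r + 16 = 0 has discriminant (8)² - 4·(16) = 0, so r = -4 is a repeated root.
Hence y_h = (C1 + C2*t)*exp(-4*t).
For the particular solution try y_p = A0 + A1*t. Substituting and matching coefficients of each power of t gives A0 = -1/8, A1 = -1/8, so y_p = -1/8 - t/8.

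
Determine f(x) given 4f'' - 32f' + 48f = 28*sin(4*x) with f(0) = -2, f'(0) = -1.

f = -31*exp(2*x)/10 - 7*sin(4*x)/260 + 14*cos(4*x)/65 + 23*exp(6*x)/26

Divide through by 4: f'' - 8f' + 12f = 7*sin(4*x).
Characteristic equation r² - 8r + 12 = 0 factors as (r - 6)(r - 2) = 0, so r = 6, 2.
Hence f_h = C1*exp(6*x) + C2*exp(2*x).
Try f_p = A*cos(4*x) + B*sin(4*x). Substituting and equating the coefficients of cos(4x) and sin(4x) gives A = 14/65, B = -7/260, so f_p = -7*sin(4*x)/260 + 14*cos(4*x)/65.
General solution: f = -7*sin(4*x)/260 + 14*cos(4*x)/65 + C1*exp(6*x) + C2*exp(2*x).
Apply the initial conditions: f(0) = 14/65 + C1 + C2 = -2 and f'(0) = -7/65 + 2*C2 + 6*C1 = -1. Solving gives C1 = 23/26, C2 = -31/10.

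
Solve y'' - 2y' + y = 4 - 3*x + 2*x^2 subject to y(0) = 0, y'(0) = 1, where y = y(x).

y = 10 - 10*exp(x) + 2*x**2 + 5*x + 6*x*exp(x)

Characteristic equation r² - 2r + 1 = 0 has discriminant (-2)² - 4·(1) = 0, so r = 1 is a repeated root.
Hence y_h = (C1 + C2*x)*exp(x).
For the particular solution try y_p = A0 + A1*x + A2*x^2. Substituting and matching coefficients of each power of x gives A0 = 10, A1 = 5, A2 = 2, so y_p = 10 + 2*x^2 + 5*x.
General solution: y = 10 + 2*x^2 + 5*x + C1*exp(x) + C2*x*exp(x).
Apply the initial conditions: y(0) = 10 + C1 = 0 and y'(0) = 5 + C1 + C2 = 1. Solving gives C1 = -10, C2 = 6.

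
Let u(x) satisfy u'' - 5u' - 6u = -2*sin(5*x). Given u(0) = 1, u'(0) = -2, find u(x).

u = -71*exp(6*x)/427 - 25*cos(5*x)/793 + 31*sin(5*x)/793 + 109*exp(-x)/91

Characteristic equation r² - 5r - 6 = 0 factors as (r + 1)(r - 6) = 0, so r = -1, 6.
Hence u_h = C1*exp(-x) + C2*exp(6*x).
Try u_p = A*cos(5*x) + B*sin(5*x). Substituting and equating the coefficients of cos(5x) and sin(5x) gives A = -25/793, B = 31/793, so u_p = -25*cos(5*x)/793 + 31*sin(5*x)/793.
General solution: u = -25*cos(5*x)/793 + 31*sin(5*x)/793 + C1*exp(-x) + C2*exp(6*x).
Apply the initial conditions: u(0) = -25/793 + C1 + C2 = 1 and u'(0) = 155/793 - C1 + 6*C2 = -2. Solving gives C1 = 109/91, C2 = -71/427.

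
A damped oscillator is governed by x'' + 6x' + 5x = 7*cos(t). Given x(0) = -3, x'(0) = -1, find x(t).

x = -39*exp(-t)/8 + 7*cos(t)/13 + 21*sin(t)/26 + 139*exp(-5*t)/104

Characteristic equation r² + 6r + 5 = 0 factors as (r + 1)(r + 5) = 0, so r = -1, -5.
Hence x_h = C1*exp(-t) + C2*exp(-5*t).
Try x_p = A*cos(t) + B*sin(t). Substituting and equating the coefficients of cos(t) and sin(t) gives A = 7/13, B = 21/26, so x_p = 7*cos(t)/13 + 21*sin(t)/26.
General solution: x = 7*cos(t)/13 + 21*sin(t)/26 + C1*exp(-t) + C2*exp(-5*t).
Apply the initial conditions: x(0) = 7/13 + C1 + C2 = -3 and x'(0) = 21/26 - C1 - 5*C2 = -1. Solving gives C1 = -39/8, C2 = 139/104.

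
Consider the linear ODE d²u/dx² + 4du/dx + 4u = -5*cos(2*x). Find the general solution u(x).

Characteristic equation r² + 4r + 4 = 0 has discriminant (4)² - 4·(4) = 0, so r = -2 is a repeated root.
Hence u_h = (C1 + C2*x)*exp(-2*x).
Try u_p = A*cos(2*x) + B*sin(2*x). Substituting and equating the coefficients of cos(2x) and sin(2x) gives A = 0, B = -5/8, so u_p = -5*sin(2*x)/8.

u = -5*sin(2*x)/8 + C1*exp(-2*x) + C2*x*exp(-2*x)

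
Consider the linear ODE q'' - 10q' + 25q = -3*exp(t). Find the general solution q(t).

q = -3*exp(t)/16 + C1*exp(5*t) + C2*t*exp(5*t)

Characteristic equation r² - 10r + 25 = 0 has discriminant (-10)² - 4·(25) = 0, so r = 5 is a repeated root.
Hence q_h = (C1 + C2*t)*exp(5*t).
Try q_p = A*exp(t). Substituting into the equation and dividing by exp(t) gives A = -3/16, so q_p = -3*exp(t)/16.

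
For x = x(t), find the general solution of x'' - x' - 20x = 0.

Characteristic equation r² - r - 20 = 0 factors as (r - 5)(r + 4) = 0, so r = 5, -4.
Hence x_h = C1*exp(5*t) + C2*exp(-4*t).

x = C1*exp(5*t) + C2*exp(-4*t)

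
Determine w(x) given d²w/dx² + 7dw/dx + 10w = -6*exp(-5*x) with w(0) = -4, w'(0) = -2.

Characteristic equation r² + 7r + 10 = 0 factors as (r + 2)(r + 5) = 0, so r = -2, -5.
Hence w_h = C1*exp(-2*x) + C2*exp(-5*x).
Since exp(-5*x) solves the homogeneous equation (r = -5 is a root of multiplicity 1), multiply the trial by x. Try w_p = A*x*exp(-5*x). Substituting into the equation and dividing by exp(-5*x) gives A = 2, so w_p = 2*x*exp(-5*x).
General solution: w = C1*exp(-2*x) + C2*exp(-5*x) + 2*x*exp(-5*x).
Apply the initial conditions: w(0) = C1 + C2 = -4 and w'(0) = 2 - 5*C2 - 2*C1 = -2. Solving gives C1 = -8, C2 = 4.

w = -8*exp(-2*x) + 4*exp(-5*x) + 2*x*exp(-5*x)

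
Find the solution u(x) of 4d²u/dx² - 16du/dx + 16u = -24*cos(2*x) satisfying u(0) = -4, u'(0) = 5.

Divide through by 4: u'' - 4u' + 4u = -6*cos(2*x).
Characteristic equation r² - 4r + 4 = 0 has discriminant (-4)² - 4·(4) = 0, so r = 2 is a repeated root.
Hence u_h = (C1 + C2*x)*exp(2*x).
Try u_p = A*cos(2*x) + B*sin(2*x). Substituting and equating the coefficients of cos(2x) and sin(2x) gives A = 0, B = 3/4, so u_p = 3*sin(2*x)/4.
General solution: u = 3*sin(2*x)/4 + C1*exp(2*x) + C2*x*exp(2*x).
Apply the initial conditions: u(0) = C1 = -4 and u'(0) = 3/2 + C2 + 2*C1 = 5. Solving gives C1 = -4, C2 = 23/2.

u = -4*exp(2*x) + 3*sin(2*x)/4 + 23*x*exp(2*x)/2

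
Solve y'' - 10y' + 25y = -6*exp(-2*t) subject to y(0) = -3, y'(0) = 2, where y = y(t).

Characteristic equation r² - 10r + 25 = 0 has discriminant (-10)² - 4·(25) = 0, so r = 5 is a repeated root.
Hence y_h = (C1 + C2*t)*exp(5*t).
Try y_p = A*exp(-2*t). Substituting into the equation and dividing by exp(-2*t) gives A = -6/49, so y_p = -6*exp(-2*t)/49.
General solution: y = -6*exp(-2*t)/49 + C1*exp(5*t) + C2*t*exp(5*t).
Apply the initial conditions: y(0) = -6/49 + C1 = -3 and y'(0) = 12/49 + C2 + 5*C1 = 2. Solving gives C1 = -141/49, C2 = 113/7.

y = -141*exp(5*t)/49 - 6*exp(-2*t)/49 + 113*t*exp(5*t)/7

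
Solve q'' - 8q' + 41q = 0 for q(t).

Characteristic equation r² - 8r + 41 = 0 has discriminant (-8)² - 4·(41) = -100 < 0, so r = 4 ± 5i.
Hence q_h = C1*cos(5*t)*exp(4*t) + C2*exp(4*t)*sin(5*t).

q = C1*cos(5*t)*exp(4*t) + C2*exp(4*t)*sin(5*t)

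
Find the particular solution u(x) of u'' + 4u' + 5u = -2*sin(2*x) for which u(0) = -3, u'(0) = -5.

Characteristic equation r² + 4r + 5 = 0 has discriminant (4)² - 4·(5) = -4 < 0, so r = -2 ± i.
Hence u_h = C1*cos(x)*exp(-2*x) + C2*exp(-2*x)*sin(x).
Try u_p = A*cos(2*x) + B*sin(2*x). Substituting and equating the coefficients of cos(2x) and sin(2x) gives A = 16/65, B = -2/65, so u_p = -2*sin(2*x)/65 + 16*cos(2*x)/65.
General solution: u = -2*sin(2*x)/65 + 16*cos(2*x)/65 + C1*cos(x)*exp(-2*x) + C2*exp(-2*x)*sin(x).
Apply the initial conditions: u(0) = 16/65 + C1 = -3 and u'(0) = -4/65 + C2 - 2*C1 = -5. Solving gives C1 = -211/65, C2 = -743/65.

u = -2*sin(2*x)/65 + 16*cos(2*x)/65 - 743*exp(-2*x)*sin(x)/65 - 211*cos(x)*exp(-2*x)/65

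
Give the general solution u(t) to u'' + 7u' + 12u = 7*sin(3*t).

u = -49*cos(3*t)/150 + 7*sin(3*t)/150 + C1*exp(-4*t) + C2*exp(-3*t)

Characteristic equation r² + 7r + 12 = 0 factors as (r + 4)(r + 3) = 0, so r = -4, -3.
Hence u_h = C1*exp(-4*t) + C2*exp(-3*t).
Try u_p = A*cos(3*t) + B*sin(3*t). Substituting and equating the coefficients of cos(3t) and sin(3t) gives A = -49/150, B = 7/150, so u_p = -49*cos(3*t)/150 + 7*sin(3*t)/150.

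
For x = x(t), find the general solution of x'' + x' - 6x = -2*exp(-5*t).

Characteristic equation r² + r - 6 = 0 factors as (r - 2)(r + 3) = 0, so r = 2, -3.
Hence x_h = C1*exp(2*t) + C2*exp(-3*t).
Try x_p = A*exp(-5*t). Substituting into the equation and dividing by exp(-5*t) gives A = -1/7, so x_p = -exp(-5*t)/7.

x = -exp(-5*t)/7 + C1*exp(2*t) + C2*exp(-3*t)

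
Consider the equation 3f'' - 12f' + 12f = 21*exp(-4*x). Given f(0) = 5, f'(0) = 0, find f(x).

f = 7*exp(-4*x)/36 + 173*exp(2*x)/36 - 53*x*exp(2*x)/6

Divide through by 3: f'' - 4f' + 4f = 7*exp(-4*x).
Characteristic equation r² - 4r + 4 = 0 has discriminant (-4)² - 4·(4) = 0, so r = 2 is a repeated root.
Hence f_h = (C1 + C2*x)*exp(2*x).
Try f_p = A*exp(-4*x). Substituting into the equation and dividing by exp(-4*x) gives A = 7/36, so f_p = 7*exp(-4*x)/36.
General solution: f = 7*exp(-4*x)/36 + C1*exp(2*x) + C2*x*exp(2*x).
Apply the initial conditions: f(0) = 7/36 + C1 = 5 and f'(0) = -7/9 + C2 + 2*C1 = 0. Solving gives C1 = 173/36, C2 = -53/6.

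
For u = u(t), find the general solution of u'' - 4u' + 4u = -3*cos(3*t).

Characteristic equation r² - 4r + 4 = 0 has discriminant (-4)² - 4·(4) = 0, so r = 2 is a repeated root.
Hence u_h = (C1 + C2*t)*exp(2*t).
Try u_p = A*cos(3*t) + B*sin(3*t). Substituting and equating the coefficients of cos(3t) and sin(3t) gives A = 15/169, B = 36/169, so u_p = 15*cos(3*t)/169 + 36*sin(3*t)/169.

u = 15*cos(3*t)/169 + 36*sin(3*t)/169 + C1*exp(2*t) + C2*t*exp(2*t)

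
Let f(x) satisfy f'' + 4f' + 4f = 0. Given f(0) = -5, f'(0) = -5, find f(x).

Characteristic equation r² + 4r + 4 = 0 has discriminant (4)² - 4·(4) = 0, so r = -2 is a repeated root.
Hence f_h = (C1 + C2*x)*exp(-2*x).
Apply the initial conditions: f(0) = C1 = -5 and f'(0) = C2 - 2*C1 = -5. Solving gives C1 = -5, C2 = -15.

f = -5*exp(-2*x) - 15*x*exp(-2*x)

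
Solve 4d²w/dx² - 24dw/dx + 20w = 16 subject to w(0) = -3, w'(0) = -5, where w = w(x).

Divide through by 4: w'' - 6w' + 5w = 4.
Characteristic equation r² - 6r + 5 = 0 factors as (r - 5)(r - 1) = 0, so r = 5, 1.
Hence w_h = C1*exp(5*x) + C2*exp(x).
For the particular solution try w_p = A0. Substituting and matching coefficients of each power of x gives A0 = 4/5, so w_p = 4/5.
General solution: w = 4/5 + C1*exp(5*x) + C2*exp(x).
Apply the initial conditions: w(0) = 4/5 + C1 + C2 = -3 and w'(0) = C2 + 5*C1 = -5. Solving gives C1 = -3/10, C2 = -7/2.

w = 4/5 - 7*exp(x)/2 - 3*exp(5*x)/10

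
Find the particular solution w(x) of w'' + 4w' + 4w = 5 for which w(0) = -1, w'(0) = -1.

w = 5/4 - 9*exp(-2*x)/4 - 11*x*exp(-2*x)/2

Characteristic equation r² + 4r + 4 = 0 has discriminant (4)² - 4·(4) = 0, so r = -2 is a repeated root.
Hence w_h = (C1 + C2*x)*exp(-2*x).
For the particular solution try w_p = A0. Substituting and matching coefficients of each power of x gives A0 = 5/4, so w_p = 5/4.
General solution: w = 5/4 + C1*exp(-2*x) + C2*x*exp(-2*x).
Apply the initial conditions: w(0) = 5/4 + C1 = -1 and w'(0) = C2 - 2*C1 = -1. Solving gives C1 = -9/4, C2 = -11/2.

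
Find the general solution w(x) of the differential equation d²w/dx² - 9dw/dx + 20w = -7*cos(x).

w = -133*cos(x)/442 + 63*sin(x)/442 + C1*exp(5*x) + C2*exp(4*x)

Characteristic equation r² - 9r + 20 = 0 factors as (r - 5)(r - 4) = 0, so r = 5, 4.
Hence w_h = C1*exp(5*x) + C2*exp(4*x).
Try w_p = A*cos(x) + B*sin(x). Substituting and equating the coefficients of cos(x) and sin(x) gives A = -133/442, B = 63/442, so w_p = -133*cos(x)/442 + 63*sin(x)/442.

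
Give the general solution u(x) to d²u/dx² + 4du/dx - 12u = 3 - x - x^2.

Characteristic equation r² + 4r - 12 = 0 factors as (r - 2)(r + 6) = 0, so r = 2, -6.
Hence u_h = C1*exp(2*x) + C2*exp(-6*x).
For the particular solution try u_p = A0 + A1*x + A2*x^2. Substituting and matching coefficients of each power of x gives A0 = -41/216, A1 = 5/36, A2 = 1/12, so u_p = -41/216 + x^2/12 + 5*x/36.

u = -41/216 + x**2/12 + 5*x/36 + C1*exp(2*x) + C2*exp(-6*x)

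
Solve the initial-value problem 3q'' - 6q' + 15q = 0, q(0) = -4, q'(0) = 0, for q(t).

q = -4*cos(2*t)*exp(t) + 2*exp(t)*sin(2*t)

Divide through by 3: q'' - 2q' + 5q = 0.
Characteristic equation r² - 2r + 5 = 0 has discriminant (-2)² - 4·(5) = -16 < 0, so r = 1 ± 2i.
Hence q_h = C1*cos(2*t)*exp(t) + C2*exp(t)*sin(2*t).
Apply the initial conditions: q(0) = C1 = -4 and q'(0) = C1 + 2*C2 = 0. Solving gives C1 = -4, C2 = 2.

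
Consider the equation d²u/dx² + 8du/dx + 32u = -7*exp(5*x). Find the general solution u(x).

Characteristic equation r² + 8r + 32 = 0 has discriminant (8)² - 4·(32) = -64 < 0, so r = -4 ± 4i.
Hence u_h = C1*cos(4*x)*exp(-4*x) + C2*exp(-4*x)*sin(4*x).
Try u_p = A*exp(5*x). Substituting into the equation and dividing by exp(5*x) gives A = -7/97, so u_p = -7*exp(5*x)/97.

u = -7*exp(5*x)/97 + C1*cos(4*x)*exp(-4*x) + C2*exp(-4*x)*sin(4*x)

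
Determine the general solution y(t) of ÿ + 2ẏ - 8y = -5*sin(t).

Characteristic equation r² + 2r - 8 = 0 factors as (r + 4)(r - 2) = 0, so r = -4, 2.
Hence y_h = C1*exp(-4*t) + C2*exp(2*t).
Try y_p = A*cos(t) + B*sin(t). Substituting and equating the coefficients of cos(t) and sin(t) gives A = 2/17, B = 9/17, so y_p = 2*cos(t)/17 + 9*sin(t)/17.

y = 2*cos(t)/17 + 9*sin(t)/17 + C1*exp(-4*t) + C2*exp(2*t)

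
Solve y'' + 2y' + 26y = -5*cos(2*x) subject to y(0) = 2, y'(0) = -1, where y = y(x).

Characteristic equation r² + 2r + 26 = 0 has discriminant (2)² - 4·(26) = -100 < 0, so r = -1 ± 5i.
Hence y_h = C1*cos(5*x)*exp(-x) + C2*exp(-x)*sin(5*x).
Try y_p = A*cos(2*x) + B*sin(2*x). Substituting and equating the coefficients of cos(2x) and sin(2x) gives A = -11/50, B = -1/25, so y_p = -11*cos(2*x)/50 - sin(2*x)/25.
General solution: y = -11*cos(2*x)/50 - sin(2*x)/25 + C1*cos(5*x)*exp(-x) + C2*exp(-x)*sin(5*x).
Apply the initial conditions: y(0) = -11/50 + C1 = 2 and y'(0) = -2/25 - C1 + 5*C2 = -1. Solving gives C1 = 111/50, C2 = 13/50.

y = -11*cos(2*x)/50 - sin(2*x)/25 + 13*exp(-x)*sin(5*x)/50 + 111*cos(5*x)*exp(-x)/50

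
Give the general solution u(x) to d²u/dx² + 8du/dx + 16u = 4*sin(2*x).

u = -4*cos(2*x)/25 + 3*sin(2*x)/25 + C1*exp(-4*x) + C2*x*exp(-4*x)

Characteristic equation r² + 8r + 16 = 0 has discriminant (8)² - 4·(16) = 0, so r = -4 is a repeated root.
Hence u_h = (C1 + C2*x)*exp(-4*x).
Try u_p = A*cos(2*x) + B*sin(2*x). Substituting and equating the coefficients of cos(2x) and sin(2x) gives A = -4/25, B = 3/25, so u_p = -4*cos(2*x)/25 + 3*sin(2*x)/25.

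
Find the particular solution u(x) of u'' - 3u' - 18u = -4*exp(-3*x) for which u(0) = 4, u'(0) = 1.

u = 113*exp(6*x)/81 + 211*exp(-3*x)/81 + 4*x*exp(-3*x)/9

Characteristic equation r² - 3r - 18 = 0 factors as (r - 6)(r + 3) = 0, so r = 6, -3.
Hence u_h = C1*exp(6*x) + C2*exp(-3*x).
Since exp(-3*x) solves the homogeneous equation (r = -3 is a root of multiplicity 1), multiply the trial by x. Try u_p = A*x*exp(-3*x). Substituting into the equation and dividing by exp(-3*x) gives A = 4/9, so u_p = 4*x*exp(-3*x)/9.
General solution: u = C1*exp(6*x) + C2*exp(-3*x) + 4*x*exp(-3*x)/9.
Apply the initial conditions: u(0) = C1 + C2 = 4 and u'(0) = 4/9 - 3*C2 + 6*C1 = 1. Solving gives C1 = 113/81, C2 = 211/81.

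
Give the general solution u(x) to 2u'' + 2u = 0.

Divide through by 2: u'' + u = 0.
Characteristic equation r² + 1 = 0 has discriminant (0)² - 4·(1) = -4 < 0, so r = ± i.
Hence u_h = C1*cos(x) + C2*sin(x).

u = C1*cos(x) + C2*sin(x)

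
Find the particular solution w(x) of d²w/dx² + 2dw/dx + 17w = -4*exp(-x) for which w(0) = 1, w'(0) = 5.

Characteristic equation r² + 2r + 17 = 0 has discriminant (2)² - 4·(17) = -64 < 0, so r = -1 ± 4i.
Hence w_h = C1*cos(4*x)*exp(-x) + C2*exp(-x)*sin(4*x).
Try w_p = A*exp(-x). Substituting into the equation and dividing by exp(-x) gives A = -1/4, so w_p = -exp(-x)/4.
General solution: w = -exp(-x)/4 + C1*cos(4*x)*exp(-x) + C2*exp(-x)*sin(4*x).
Apply the initial conditions: w(0) = -1/4 + C1 = 1 and w'(0) = 1/4 - C1 + 4*C2 = 5. Solving gives C1 = 5/4, C2 = 3/2.

w = -exp(-x)/4 + 3*exp(-x)*sin(4*x)/2 + 5*cos(4*x)*exp(-x)/4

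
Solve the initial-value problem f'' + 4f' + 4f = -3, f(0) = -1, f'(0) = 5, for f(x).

Characteristic equation r² + 4r + 4 = 0 has discriminant (4)² - 4·(4) = 0, so r = -2 is a repeated root.
Hence f_h = (C1 + C2*x)*exp(-2*x).
For the particular solution try f_p = A0. Substituting and matching coefficients of each power of x gives A0 = -3/4, so f_p = -3/4.
General solution: f = -3/4 + C1*exp(-2*x) + C2*x*exp(-2*x).
Apply the initial conditions: f(0) = -3/4 + C1 = -1 and f'(0) = C2 - 2*C1 = 5. Solving gives C1 = -1/4, C2 = 9/2.

f = -3/4 - exp(-2*x)/4 + 9*x*exp(-2*x)/2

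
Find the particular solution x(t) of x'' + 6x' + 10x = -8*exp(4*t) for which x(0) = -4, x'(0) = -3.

x = -4*exp(4*t)/25 - 347*exp(-3*t)*sin(t)/25 - 96*cos(t)*exp(-3*t)/25

Characteristic equation r² + 6r + 10 = 0 has discriminant (6)² - 4·(10) = -4 < 0, so r = -3 ± i.
Hence x_h = C1*cos(t)*exp(-3*t) + C2*exp(-3*t)*sin(t).
Try x_p = A*exp(4*t). Substituting into the equation and dividing by exp(4*t) gives A = -4/25, so x_p = -4*exp(4*t)/25.
General solution: x = -4*exp(4*t)/25 + C1*cos(t)*exp(-3*t) + C2*exp(-3*t)*sin(t).
Apply the initial conditions: x(0) = -4/25 + C1 = -4 and x'(0) = -16/25 + C2 - 3*C1 = -3. Solving gives C1 = -96/25, C2 = -347/25.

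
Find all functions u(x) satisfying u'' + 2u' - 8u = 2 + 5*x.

u = -13/32 - 5*x/8 + C1*exp(2*x) + C2*exp(-4*x)

Characteristic equation r² + 2r - 8 = 0 factors as (r - 2)(r + 4) = 0, so r = 2, -4.
Hence u_h = C1*exp(2*x) + C2*exp(-4*x).
For the particular solution try u_p = A0 + A1*x. Substituting and matching coefficients of each power of x gives A0 = -13/32, A1 = -5/8, so u_p = -13/32 - 5*x/8.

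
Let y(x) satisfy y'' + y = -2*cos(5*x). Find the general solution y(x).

y = cos(5*x)/12 + C1*cos(x) + C2*sin(x)

Characteristic equation r² + 1 = 0 has discriminant (0)² - 4·(1) = -4 < 0, so r = ± i.
Hence y_h = C1*cos(x) + C2*sin(x).
Try y_p = A*cos(5*x) + B*sin(5*x). Substituting and equating the coefficients of cos(5x) and sin(5x) gives A = 1/12, B = 0, so y_p = cos(5*x)/12.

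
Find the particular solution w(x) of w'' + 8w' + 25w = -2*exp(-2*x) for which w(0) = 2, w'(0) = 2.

Characteristic equation r² + 8r + 25 = 0 has discriminant (8)² - 4·(25) = -36 < 0, so r = -4 ± 3i.
Hence w_h = C1*cos(3*x)*exp(-4*x) + C2*exp(-4*x)*sin(3*x).
Try w_p = A*exp(-2*x). Substituting into the equation and dividing by exp(-2*x) gives A = -2/13, so w_p = -2*exp(-2*x)/13.
General solution: w = -2*exp(-2*x)/13 + C1*cos(3*x)*exp(-4*x) + C2*exp(-4*x)*sin(3*x).
Apply the initial conditions: w(0) = -2/13 + C1 = 2 and w'(0) = 4/13 - 4*C1 + 3*C2 = 2. Solving gives C1 = 28/13, C2 = 134/39.

w = -2*exp(-2*x)/13 + 28*cos(3*x)*exp(-4*x)/13 + 134*exp(-4*x)*sin(3*x)/39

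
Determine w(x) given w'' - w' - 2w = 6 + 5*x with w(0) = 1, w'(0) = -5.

w = -7/4 - 5*x/2 + exp(2*x)/12 + 8*exp(-x)/3

Characteristic equation r² - r - 2 = 0 factors as (r + 1)(r - 2) = 0, so r = -1, 2.
Hence w_h = C1*exp(-x) + C2*exp(2*x).
For the particular solution try w_p = A0 + A1*x. Substituting and matching coefficients of each power of x gives A0 = -7/4, A1 = -5/2, so w_p = -7/4 - 5*x/2.
General solution: w = -7/4 - 5*x/2 + C1*exp(-x) + C2*exp(2*x).
Apply the initial conditions: w(0) = -7/4 + C1 + C2 = 1 and w'(0) = -5/2 - C1 + 2*C2 = -5. Solving gives C1 = 8/3, C2 = 1/12.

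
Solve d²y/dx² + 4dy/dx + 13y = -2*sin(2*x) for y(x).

Characteristic equation r² + 4r + 13 = 0 has discriminant (4)² - 4·(13) = -36 < 0, so r = -2 ± 3i.
Hence y_h = C1*cos(3*x)*exp(-2*x) + C2*exp(-2*x)*sin(3*x).
Try y_p = A*cos(2*x) + B*sin(2*x). Substituting and equating the coefficients of cos(2x) and sin(2x) gives A = 16/145, B = -18/145, so y_p = -18*sin(2*x)/145 + 16*cos(2*x)/145.

y = -18*sin(2*x)/145 + 16*cos(2*x)/145 + C1*cos(3*x)*exp(-2*x) + C2*exp(-2*x)*sin(3*x)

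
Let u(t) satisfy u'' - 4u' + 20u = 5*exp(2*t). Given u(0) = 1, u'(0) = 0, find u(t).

u = 5*exp(2*t)/16 - exp(2*t)*sin(4*t)/2 + 11*cos(4*t)*exp(2*t)/16

Characteristic equation r² - 4r + 20 = 0 has discriminant (-4)² - 4·(20) = -64 < 0, so r = 2 ± 4i.
Hence u_h = C1*cos(4*t)*exp(2*t) + C2*exp(2*t)*sin(4*t).
Try u_p = A*exp(2*t). Substituting into the equation and dividing by exp(2*t) gives A = 5/16, so u_p = 5*exp(2*t)/16.
General solution: u = 5*exp(2*t)/16 + C1*cos(4*t)*exp(2*t) + C2*exp(2*t)*sin(4*t).
Apply the initial conditions: u(0) = 5/16 + C1 = 1 and u'(0) = 5/8 + 2*C1 + 4*C2 = 0. Solving gives C1 = 11/16, C2 = -1/2.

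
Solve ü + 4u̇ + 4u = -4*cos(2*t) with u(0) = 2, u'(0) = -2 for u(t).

u = 2*exp(-2*t) - sin(2*t)/2 + 3*t*exp(-2*t)

Characteristic equation r² + 4r + 4 = 0 has discriminant (4)² - 4·(4) = 0, so r = -2 is a repeated root.
Hence u_h = (C1 + C2*t)*exp(-2*t).
Try u_p = A*cos(2*t) + B*sin(2*t). Substituting and equating the coefficients of cos(2t) and sin(2t) gives A = 0, B = -1/2, so u_p = -sin(2*t)/2.
General solution: u = -sin(2*t)/2 + C1*exp(-2*t) + C2*t*exp(-2*t).
Apply the initial conditions: u(0) = C1 = 2 and u'(0) = -1 + C2 - 2*C1 = -2. Solving gives C1 = 2, C2 = 3.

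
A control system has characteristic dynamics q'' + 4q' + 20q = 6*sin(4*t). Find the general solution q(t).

q = -6*cos(4*t)/17 + 3*sin(4*t)/34 + C1*cos(4*t)*exp(-2*t) + C2*exp(-2*t)*sin(4*t)

Characteristic equation r² + 4r + 20 = 0 has discriminant (4)² - 4·(20) = -64 < 0, so r = -2 ± 4i.
Hence q_h = C1*cos(4*t)*exp(-2*t) + C2*exp(-2*t)*sin(4*t).
Try q_p = A*cos(4*t) + B*sin(4*t). Substituting and equating the coefficients of cos(4t) and sin(4t) gives A = -6/17, B = 3/34, so q_p = -6*cos(4*t)/17 + 3*sin(4*t)/34.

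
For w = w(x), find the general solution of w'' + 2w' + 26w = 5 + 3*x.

w = 31/169 + 3*x/26 + C1*cos(5*x)*exp(-x) + C2*exp(-x)*sin(5*x)

Characteristic equation r² + 2r + 26 = 0 has discriminant (2)² - 4·(26) = -100 < 0, so r = -1 ± 5i.
Hence w_h = C1*cos(5*x)*exp(-x) + C2*exp(-x)*sin(5*x).
For the particular solution try w_p = A0 + A1*x. Substituting and matching coefficients of each power of x gives A0 = 31/169, A1 = 3/26, so w_p = 31/169 + 3*x/26.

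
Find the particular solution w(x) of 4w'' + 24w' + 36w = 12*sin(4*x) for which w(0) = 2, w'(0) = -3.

Divide through by 4: w'' + 6w' + 9w = 3*sin(4*x).
Characteristic equation r² + 6r + 9 = 0 has discriminant (6)² - 4·(9) = 0, so r = -3 is a repeated root.
Hence w_h = (C1 + C2*x)*exp(-3*x).
Try w_p = A*cos(4*x) + B*sin(4*x). Substituting and equating the coefficients of cos(4x) and sin(4x) gives A = -72/625, B = -21/625, so w_p = -72*cos(4*x)/625 - 21*sin(4*x)/625.
General solution: w = -72*cos(4*x)/625 - 21*sin(4*x)/625 + C1*exp(-3*x) + C2*x*exp(-3*x).
Apply the initial conditions: w(0) = -72/625 + C1 = 2 and w'(0) = -84/625 + C2 - 3*C1 = -3. Solving gives C1 = 1322/625, C2 = 87/25.

w = -72*cos(4*x)/625 - 21*sin(4*x)/625 + 1322*exp(-3*x)/625 + 87*x*exp(-3*x)/25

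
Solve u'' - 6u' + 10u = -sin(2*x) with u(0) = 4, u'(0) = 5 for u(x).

Characteristic equation r² - 6r + 10 = 0 has discriminant (-6)² - 4·(10) = -4 < 0, so r = 3 ± i.
Hence u_h = C1*cos(x)*exp(3*x) + C2*exp(3*x)*sin(x).
Try u_p = A*cos(2*x) + B*sin(2*x). Substituting and equating the coefficients of cos(2x) and sin(2x) gives A = -1/15, B = -1/30, so u_p = -cos(2*x)/15 - sin(2*x)/30.
General solution: u = -cos(2*x)/15 - sin(2*x)/30 + C1*cos(x)*exp(3*x) + C2*exp(3*x)*sin(x).
Apply the initial conditions: u(0) = -1/15 + C1 = 4 and u'(0) = -1/15 + C2 + 3*C1 = 5. Solving gives C1 = 61/15, C2 = -107/15.

u = -cos(2*x)/15 - sin(2*x)/30 - 107*exp(3*x)*sin(x)/15 + 61*cos(x)*exp(3*x)/15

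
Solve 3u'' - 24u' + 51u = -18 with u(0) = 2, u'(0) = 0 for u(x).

Divide through by 3: u'' - 8u' + 17u = -6.
Characteristic equation r² - 8r + 17 = 0 has discriminant (-8)² - 4·(17) = -4 < 0, so r = 4 ± i.
Hence u_h = C1*cos(x)*exp(4*x) + C2*exp(4*x)*sin(x).
For the particular solution try u_p = A0. Substituting and matching coefficients of each power of x gives A0 = -6/17, so u_p = -6/17.
General solution: u = -6/17 + C1*cos(x)*exp(4*x) + C2*exp(4*x)*sin(x).
Apply the initial conditions: u(0) = -6/17 + C1 = 2 and u'(0) = C2 + 4*C1 = 0. Solving gives C1 = 40/17, C2 = -160/17.

u = -6/17 - 160*exp(4*x)*sin(x)/17 + 40*cos(x)*exp(4*x)/17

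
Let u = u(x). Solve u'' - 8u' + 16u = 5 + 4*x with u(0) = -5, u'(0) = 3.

u = 7/16 - 87*exp(4*x)/16 + x/4 + 49*x*exp(4*x)/2

Characteristic equation r² - 8r + 16 = 0 has discriminant (-8)² - 4·(16) = 0, so r = 4 is a repeated root.
Hence u_h = (C1 + C2*x)*exp(4*x).
For the particular solution try u_p = A0 + A1*x. Substituting and matching coefficients of each power of x gives A0 = 7/16, A1 = 1/4, so u_p = 7/16 + x/4.
General solution: u = 7/16 + x/4 + C1*exp(4*x) + C2*x*exp(4*x).
Apply the initial conditions: u(0) = 7/16 + C1 = -5 and u'(0) = 1/4 + C2 + 4*C1 = 3. Solving gives C1 = -87/16, C2 = 49/2.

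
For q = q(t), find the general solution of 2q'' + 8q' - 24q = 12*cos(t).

Divide through by 2: q'' + 4q' - 12q = 6*cos(t).
Characteristic equation r² + 4r - 12 = 0 factors as (r - 2)(r + 6) = 0, so r = 2, -6.
Hence q_h = C1*exp(2*t) + C2*exp(-6*t).
Try q_p = A*cos(t) + B*sin(t). Substituting and equating the coefficients of cos(t) and sin(t) gives A = -78/185, B = 24/185, so q_p = -78*cos(t)/185 + 24*sin(t)/185.

q = -78*cos(t)/185 + 24*sin(t)/185 + C1*exp(2*t) + C2*exp(-6*t)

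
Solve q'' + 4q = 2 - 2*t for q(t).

q = 1/2 - t/2 + C1*cos(2*t) + C2*sin(2*t)

Characteristic equation r² + 4 = 0 has discriminant (0)² - 4·(4) = -16 < 0, so r = ± 2i.
Hence q_h = C1*cos(2*t) + C2*sin(2*t).
For the particular solution try q_p = A0 + A1*t. Substituting and matching coefficients of each power of t gives A0 = 1/2, A1 = -1/2, so q_p = 1/2 - t/2.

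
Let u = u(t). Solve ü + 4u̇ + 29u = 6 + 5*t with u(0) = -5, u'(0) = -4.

u = 154/841 + 5*t/29 - 12227*exp(-2*t)*sin(5*t)/4205 - 4359*cos(5*t)*exp(-2*t)/841

Characteristic equation r² + 4r + 29 = 0 has discriminant (4)² - 4·(29) = -100 < 0, so r = -2 ± 5i.
Hence u_h = C1*cos(5*t)*exp(-2*t) + C2*exp(-2*t)*sin(5*t).
For the particular solution try u_p = A0 + A1*t. Substituting and matching coefficients of each power of t gives A0 = 154/841, A1 = 5/29, so u_p = 154/841 + 5*t/29.
General solution: u = 154/841 + 5*t/29 + C1*cos(5*t)*exp(-2*t) + C2*exp(-2*t)*sin(5*t).
Apply the initial conditions: u(0) = 154/841 + C1 = -5 and u'(0) = 5/29 - 2*C1 + 5*C2 = -4. Solving gives C1 = -4359/841, C2 = -12227/4205.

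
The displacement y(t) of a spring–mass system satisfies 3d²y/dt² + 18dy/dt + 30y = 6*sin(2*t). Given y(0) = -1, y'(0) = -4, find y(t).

Divide through by 3: y'' + 6y' + 10y = 2*sin(2*t).
Characteristic equation r² + 6r + 10 = 0 has discriminant (6)² - 4·(10) = -4 < 0, so r = -3 ± i.
Hence y_h = C1*cos(t)*exp(-3*t) + C2*exp(-3*t)*sin(t).
Try y_p = A*cos(2*t) + B*sin(2*t). Substituting and equating the coefficients of cos(2t) and sin(2t) gives A = -2/15, B = 1/15, so y_p = -2*cos(2*t)/15 + sin(2*t)/15.
General solution: y = -2*cos(2*t)/15 + sin(2*t)/15 + C1*cos(t)*exp(-3*t) + C2*exp(-3*t)*sin(t).
Apply the initial conditions: y(0) = -2/15 + C1 = -1 and y'(0) = 2/15 + C2 - 3*C1 = -4. Solving gives C1 = -13/15, C2 = -101/15.

y = -2*cos(2*t)/15 + sin(2*t)/15 - 101*exp(-3*t)*sin(t)/15 - 13*cos(t)*exp(-3*t)/15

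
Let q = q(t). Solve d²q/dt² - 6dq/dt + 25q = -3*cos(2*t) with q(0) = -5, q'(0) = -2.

q = -7*cos(2*t)/65 + 4*sin(2*t)/65 - 318*cos(4*t)*exp(3*t)/65 + 204*exp(3*t)*sin(4*t)/65

Characteristic equation r² - 6r + 25 = 0 has discriminant (-6)² - 4·(25) = -64 < 0, so r = 3 ± 4i.
Hence q_h = C1*cos(4*t)*exp(3*t) + C2*exp(3*t)*sin(4*t).
Try q_p = A*cos(2*t) + B*sin(2*t). Substituting and equating the coefficients of cos(2t) and sin(2t) gives A = -7/65, B = 4/65, so q_p = -7*cos(2*t)/65 + 4*sin(2*t)/65.
General solution: q = -7*cos(2*t)/65 + 4*sin(2*t)/65 + C1*cos(4*t)*exp(3*t) + C2*exp(3*t)*sin(4*t).
Apply the initial conditions: q(0) = -7/65 + C1 = -5 and q'(0) = 8/65 + 3*C1 + 4*C2 = -2. Solving gives C1 = -318/65, C2 = 204/65.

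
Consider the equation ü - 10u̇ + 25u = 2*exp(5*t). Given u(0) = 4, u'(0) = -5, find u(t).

Characteristic equation r² - 10r + 25 = 0 has discriminant (-10)² - 4·(25) = 0, so r = 5 is a repeated root.
Hence u_h = (C1 + C2*t)*exp(5*t).
Since exp(5*t) solves the homogeneous equation (r = 5 is a root of multiplicity 2), multiply the trial by t^2. Try u_p = A*t^2*exp(5*t). Substituting into the equation and dividing by exp(5*t) gives A = 1, so u_p = t^2*exp(5*t).
General solution: u = C1*exp(5*t) + t^2*exp(5*t) + C2*t*exp(5*t).
Apply the initial conditions: u(0) = C1 = 4 and u'(0) = C2 + 5*C1 = -5. Solving gives C1 = 4, C2 = -25.

u = 4*exp(5*t) + t**2*exp(5*t) - 25*t*exp(5*t)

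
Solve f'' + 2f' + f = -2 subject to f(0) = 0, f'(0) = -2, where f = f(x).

f = -2 + 2*exp(-x)

Characteristic equation r² + 2r + 1 = 0 has discriminant (2)² - 4·(1) = 0, so r = -1 is a repeated root.
Hence f_h = (C1 + C2*x)*exp(-x).
For the particular solution try f_p = A0. Substituting and matching coefficients of each power of x gives A0 = -2, so f_p = -2.
General solution: f = -2 + C1*exp(-x) + C2*x*exp(-x).
Apply the initial conditions: f(0) = -2 + C1 = 0 and f'(0) = C2 - C1 = -2. Solving gives C1 = 2, C2 = 0.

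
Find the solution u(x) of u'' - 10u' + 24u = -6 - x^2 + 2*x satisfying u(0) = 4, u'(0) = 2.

Characteristic equation r² - 10r + 24 = 0 factors as (r - 4)(r - 6) = 0, so r = 4, 6.
Hence u_h = C1*exp(4*x) + C2*exp(6*x).
For the particular solution try u_p = A0 + A1*x + A2*x^2. Substituting and matching coefficients of each power of x gives A0 = -391/1728, A1 = 7/144, A2 = -1/24, so u_p = -391/1728 - x^2/24 + 7*x/144.
General solution: u = -391/1728 - x^2/24 + 7*x/144 + C1*exp(4*x) + C2*exp(6*x).
Apply the initial conditions: u(0) = -391/1728 + C1 + C2 = 4 and u'(0) = 7/144 + 4*C1 + 6*C2 = 2. Solving gives C1 = 749/64, C2 = -1615/216.

u = -391/1728 - 1615*exp(6*x)/216 - x**2/24 + 7*x/144 + 749*exp(4*x)/64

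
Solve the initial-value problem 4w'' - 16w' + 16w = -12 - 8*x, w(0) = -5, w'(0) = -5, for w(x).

w = -5/4 - 15*exp(2*x)/4 - x/2 + 3*x*exp(2*x)

Divide through by 4: w'' - 4w' + 4w = -3 - 2*x.
Characteristic equation r² - 4r + 4 = 0 has discriminant (-4)² - 4·(4) = 0, so r = 2 is a repeated root.
Hence w_h = (C1 + C2*x)*exp(2*x).
For the particular solution try w_p = A0 + A1*x. Substituting and matching coefficients of each power of x gives A0 = -5/4, A1 = -1/2, so w_p = -5/4 - x/2.
General solution: w = -5/4 - x/2 + C1*exp(2*x) + C2*x*exp(2*x).
Apply the initial conditions: w(0) = -5/4 + C1 = -5 and w'(0) = -1/2 + C2 + 2*C1 = -5. Solving gives C1 = -15/4, C2 = 3.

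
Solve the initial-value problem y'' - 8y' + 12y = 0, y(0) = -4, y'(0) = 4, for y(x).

Characteristic equation r² - 8r + 12 = 0 factors as (r - 6)(r - 2) = 0, so r = 6, 2.
Hence y_h = C1*exp(6*x) + C2*exp(2*x).
Apply the initial conditions: y(0) = C1 + C2 = -4 and y'(0) = 2*C2 + 6*C1 = 4. Solving gives C1 = 3, C2 = -7.

y = -7*exp(2*x) + 3*exp(6*x)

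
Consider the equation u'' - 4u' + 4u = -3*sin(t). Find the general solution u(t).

Characteristic equation r² - 4r + 4 = 0 has discriminant (-4)² - 4·(4) = 0, so r = 2 is a repeated root.
Hence u_h = (C1 + C2*t)*exp(2*t).
Try u_p = A*cos(t) + B*sin(t). Substituting and equating the coefficients of cos(t) and sin(t) gives A = -12/25, B = -9/25, so u_p = -12*cos(t)/25 - 9*sin(t)/25.

u = -12*cos(t)/25 - 9*sin(t)/25 + C1*exp(2*t) + C2*t*exp(2*t)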